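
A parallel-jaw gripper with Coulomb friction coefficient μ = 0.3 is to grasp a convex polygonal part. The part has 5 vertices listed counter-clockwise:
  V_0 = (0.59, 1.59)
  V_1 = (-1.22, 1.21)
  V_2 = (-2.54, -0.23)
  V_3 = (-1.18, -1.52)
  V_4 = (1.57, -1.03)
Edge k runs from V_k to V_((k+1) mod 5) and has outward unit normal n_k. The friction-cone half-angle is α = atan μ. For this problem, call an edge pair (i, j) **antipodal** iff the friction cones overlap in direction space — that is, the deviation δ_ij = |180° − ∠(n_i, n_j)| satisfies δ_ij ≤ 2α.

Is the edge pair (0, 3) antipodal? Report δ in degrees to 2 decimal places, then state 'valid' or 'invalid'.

δ = 1.75°, valid

α = atan 0.3 = 16.70°;  2α = 33.40°
edge 0: e_0 = (-1.81, -0.38);  n_0 = (-0.2055, +0.9787)
edge 3: e_3 = (+2.75, +0.49);  n_3 = (+0.1754, -0.9845)
∠(n_0, n_3) = 178.25°
δ = |180° − 178.25°| = 1.75°
1.75° ≤ 2α = 33.40°  →  valid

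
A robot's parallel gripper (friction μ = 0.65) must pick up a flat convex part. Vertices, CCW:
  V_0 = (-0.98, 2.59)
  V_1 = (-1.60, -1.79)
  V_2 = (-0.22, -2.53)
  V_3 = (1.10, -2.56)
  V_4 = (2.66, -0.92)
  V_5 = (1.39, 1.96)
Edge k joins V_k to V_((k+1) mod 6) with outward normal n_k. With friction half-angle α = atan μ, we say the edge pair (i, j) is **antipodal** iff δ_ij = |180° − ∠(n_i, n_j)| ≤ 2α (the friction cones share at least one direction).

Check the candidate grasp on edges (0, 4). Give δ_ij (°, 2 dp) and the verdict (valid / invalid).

δ = 31.85°, valid

α = atan 0.65 = 33.02°;  2α = 66.05°
edge 0: e_0 = (-0.62, -4.38);  n_0 = (-0.9901, +0.1402)
edge 4: e_4 = (-1.27, +2.88);  n_4 = (+0.9150, +0.4035)
∠(n_0, n_4) = 148.15°
δ = |180° − 148.15°| = 31.85°
31.85° ≤ 2α = 66.05°  →  valid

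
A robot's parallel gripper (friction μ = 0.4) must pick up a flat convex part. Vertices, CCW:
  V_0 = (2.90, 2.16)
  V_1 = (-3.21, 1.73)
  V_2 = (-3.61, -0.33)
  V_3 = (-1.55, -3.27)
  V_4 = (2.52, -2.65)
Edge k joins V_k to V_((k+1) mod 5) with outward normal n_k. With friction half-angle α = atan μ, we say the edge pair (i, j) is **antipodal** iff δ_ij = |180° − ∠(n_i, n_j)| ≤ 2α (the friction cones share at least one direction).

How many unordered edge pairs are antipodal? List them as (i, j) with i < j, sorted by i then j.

α = atan 0.4 = 21.80°;  2α = 43.60°
n_0 = (-0.0702, +0.9975)
n_1 = (-0.9817, +0.1906)
n_2 = (-0.8190, -0.5738)
n_3 = (+0.1506, -0.9886)
n_4 = (+0.9969, -0.0788)
  (0,1): δ = 105.01°  ·
  (0,2): δ = 59.01°  ·
  (0,3): δ = 4.64°  ✓
  (0,4): δ = 81.46°  ·
  (1,2): δ = 133.99°  ·
  (1,3): δ = 70.35°  ·
  (1,4): δ = 6.47°  ✓
  (2,3): δ = 116.36°  ·
  (2,4): δ = 39.54°  ✓
  (3,4): δ = 103.18°  ·
antipodal pairs: 3

count = 3; pairs: (0,3), (1,4), (2,4)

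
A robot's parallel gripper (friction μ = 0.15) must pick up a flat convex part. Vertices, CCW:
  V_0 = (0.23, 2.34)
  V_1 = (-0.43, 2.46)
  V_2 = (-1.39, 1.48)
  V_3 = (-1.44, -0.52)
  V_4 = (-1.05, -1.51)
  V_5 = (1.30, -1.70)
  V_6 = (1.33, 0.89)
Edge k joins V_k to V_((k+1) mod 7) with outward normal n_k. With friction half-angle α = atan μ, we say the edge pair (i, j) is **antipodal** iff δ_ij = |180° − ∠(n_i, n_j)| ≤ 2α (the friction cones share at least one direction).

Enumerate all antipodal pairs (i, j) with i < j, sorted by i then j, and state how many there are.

count = 3; pairs: (0,4), (2,5), (3,6)

α = atan 0.15 = 8.53°;  2α = 17.06°
n_0 = (+0.1789, +0.9839)
n_1 = (-0.7144, +0.6998)
n_2 = (-0.9997, +0.0250)
n_3 = (-0.9304, -0.3665)
n_4 = (-0.0806, -0.9967)
n_5 = (+0.9999, -0.0116)
n_6 = (+0.7967, +0.6044)
  (0,1): δ = 124.10°  ·
  (0,2): δ = 81.13°  ·
  (0,3): δ = 58.19°  ·
  (0,4): δ = 5.68°  ✓
  (0,5): δ = 99.64°  ·
  (0,6): δ = 137.49°  ·
  (1,2): δ = 137.02°  ·
  (1,3): δ = 114.09°  ·
  (1,4): δ = 50.21°  ·
  (1,5): δ = 43.75°  ·
  (1,6): δ = 81.59°  ·
  (2,3): δ = 157.07°  ·
  (2,4): δ = 93.19°  ·
  (2,5): δ = 0.77°  ✓
  (2,6): δ = 38.62°  ·
  (3,4): δ = 116.12°  ·
  (3,5): δ = 22.17°  ·
  (3,6): δ = 15.68°  ✓
  (4,5): δ = 86.04°  ·
  (4,6): δ = 48.19°  ·
  (5,6): δ = 142.15°  ·
antipodal pairs: 3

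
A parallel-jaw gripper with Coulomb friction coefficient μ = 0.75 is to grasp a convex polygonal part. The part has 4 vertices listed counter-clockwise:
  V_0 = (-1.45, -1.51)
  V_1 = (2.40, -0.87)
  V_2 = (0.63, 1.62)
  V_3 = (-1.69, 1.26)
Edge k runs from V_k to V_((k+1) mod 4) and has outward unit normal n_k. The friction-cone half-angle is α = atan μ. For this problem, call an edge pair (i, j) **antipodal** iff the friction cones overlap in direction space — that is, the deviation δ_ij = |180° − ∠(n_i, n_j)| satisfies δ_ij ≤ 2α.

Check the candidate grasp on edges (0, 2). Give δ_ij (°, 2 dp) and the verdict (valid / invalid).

α = atan 0.75 = 36.87°;  2α = 73.74°
edge 0: e_0 = (+3.85, +0.64);  n_0 = (+0.1640, -0.9865)
edge 2: e_2 = (-2.32, -0.36);  n_2 = (-0.1533, +0.9882)
∠(n_0, n_2) = 179.38°
δ = |180° − 179.38°| = 0.62°
0.62° ≤ 2α = 73.74°  →  valid

δ = 0.62°, valid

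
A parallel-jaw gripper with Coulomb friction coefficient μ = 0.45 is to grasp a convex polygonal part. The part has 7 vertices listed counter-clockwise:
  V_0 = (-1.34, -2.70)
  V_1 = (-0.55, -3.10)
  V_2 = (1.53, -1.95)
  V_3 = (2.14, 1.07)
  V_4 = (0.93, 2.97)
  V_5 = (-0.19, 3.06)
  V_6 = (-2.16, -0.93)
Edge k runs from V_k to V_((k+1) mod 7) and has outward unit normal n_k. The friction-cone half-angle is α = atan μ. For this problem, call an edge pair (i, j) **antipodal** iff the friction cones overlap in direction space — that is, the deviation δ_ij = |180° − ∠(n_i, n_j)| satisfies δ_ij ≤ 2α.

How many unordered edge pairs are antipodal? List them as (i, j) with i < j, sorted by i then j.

count = 7; pairs: (0,3), (0,4), (1,4), (1,5), (2,5), (2,6), (3,6)

α = atan 0.45 = 24.23°;  2α = 48.46°
n_0 = (-0.4517, -0.8922)
n_1 = (+0.4839, -0.8751)
n_2 = (+0.9802, -0.1980)
n_3 = (+0.8435, +0.5372)
n_4 = (+0.0801, +0.9968)
n_5 = (-0.8967, +0.4427)
n_6 = (-0.9074, -0.4204)
  (0,1): δ = 124.21°  ·
  (0,2): δ = 74.56°  ·
  (0,3): δ = 30.65°  ✓
  (0,4): δ = 22.26°  ✓
  (0,5): δ = 90.58°  ·
  (0,6): δ = 141.71°  ·
  (1,2): δ = 130.36°  ·
  (1,3): δ = 86.45°  ·
  (1,4): δ = 33.53°  ✓
  (1,5): δ = 34.79°  ✓
  (1,6): δ = 85.92°  ·
  (2,3): δ = 136.09°  ·
  (2,4): δ = 83.17°  ·
  (2,5): δ = 14.86°  ✓
  (2,6): δ = 36.28°  ✓
  (3,4): δ = 127.08°  ·
  (3,5): δ = 58.77°  ·
  (3,6): δ = 7.63°  ✓
  (4,5): δ = 111.68°  ·
  (4,6): δ = 60.55°  ·
  (5,6): δ = 128.87°  ·
antipodal pairs: 7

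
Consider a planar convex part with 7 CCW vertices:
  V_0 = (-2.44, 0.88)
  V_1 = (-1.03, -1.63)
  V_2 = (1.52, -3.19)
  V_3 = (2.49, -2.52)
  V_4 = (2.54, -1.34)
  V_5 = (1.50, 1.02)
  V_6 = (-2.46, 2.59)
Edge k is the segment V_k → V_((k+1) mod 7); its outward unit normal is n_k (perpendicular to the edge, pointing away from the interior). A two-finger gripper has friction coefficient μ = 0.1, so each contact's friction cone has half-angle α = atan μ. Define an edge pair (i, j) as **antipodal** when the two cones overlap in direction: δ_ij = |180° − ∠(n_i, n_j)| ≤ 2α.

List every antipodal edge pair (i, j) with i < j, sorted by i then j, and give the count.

count = 3; pairs: (0,4), (1,5), (3,6)

α = atan 0.1 = 5.71°;  2α = 11.42°
n_0 = (-0.8719, -0.4898)
n_1 = (-0.5219, -0.8530)
n_2 = (+0.5683, -0.8228)
n_3 = (+0.9991, -0.0423)
n_4 = (+0.9151, +0.4033)
n_5 = (+0.3686, +0.9296)
n_6 = (-0.9999, -0.0117)
  (0,1): δ = 150.78°  ·
  (0,2): δ = 84.69°  ·
  (0,3): δ = 31.75°  ·
  (0,4): δ = 5.54°  ✓
  (0,5): δ = 39.05°  ·
  (0,6): δ = 151.34°  ·
  (1,2): δ = 113.91°  ·
  (1,3): δ = 60.97°  ·
  (1,4): δ = 34.76°  ·
  (1,5): δ = 9.83°  ✓
  (1,6): δ = 122.13°  ·
  (2,3): δ = 127.06°  ·
  (2,4): δ = 100.85°  ·
  (2,5): δ = 56.26°  ·
  (2,6): δ = 56.04°  ·
  (3,4): δ = 153.79°  ·
  (3,5): δ = 109.20°  ·
  (3,6): δ = 3.10°  ✓
  (4,5): δ = 135.41°  ·
  (4,6): δ = 23.11°  ·
  (5,6): δ = 67.70°  ·
antipodal pairs: 3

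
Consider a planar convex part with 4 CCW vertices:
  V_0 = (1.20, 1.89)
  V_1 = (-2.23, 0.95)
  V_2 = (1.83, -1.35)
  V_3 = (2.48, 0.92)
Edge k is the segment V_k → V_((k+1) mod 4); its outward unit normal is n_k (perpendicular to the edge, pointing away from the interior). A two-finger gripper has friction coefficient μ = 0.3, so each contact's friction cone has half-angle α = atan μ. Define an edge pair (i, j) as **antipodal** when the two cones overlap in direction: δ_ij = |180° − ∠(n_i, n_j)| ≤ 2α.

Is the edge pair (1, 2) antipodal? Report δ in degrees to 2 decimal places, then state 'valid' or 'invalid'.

δ = 76.45°, invalid

α = atan 0.3 = 16.70°;  2α = 33.40°
edge 1: e_1 = (+4.06, -2.30);  n_1 = (-0.4929, -0.8701)
edge 2: e_2 = (+0.65, +2.27);  n_2 = (+0.9614, -0.2753)
∠(n_1, n_2) = 103.55°
δ = |180° − 103.55°| = 76.45°
76.45° > 2α = 33.40°  →  invalid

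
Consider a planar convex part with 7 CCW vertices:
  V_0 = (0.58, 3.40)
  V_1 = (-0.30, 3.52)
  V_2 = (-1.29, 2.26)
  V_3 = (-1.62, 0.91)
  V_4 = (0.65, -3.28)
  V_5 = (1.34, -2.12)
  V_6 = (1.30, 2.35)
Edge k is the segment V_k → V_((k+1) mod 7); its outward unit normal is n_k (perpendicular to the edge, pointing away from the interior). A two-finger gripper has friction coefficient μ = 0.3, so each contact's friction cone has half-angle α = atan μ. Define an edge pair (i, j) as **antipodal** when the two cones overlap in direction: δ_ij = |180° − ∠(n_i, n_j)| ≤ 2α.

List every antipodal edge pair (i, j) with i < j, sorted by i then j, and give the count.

α = atan 0.3 = 16.70°;  2α = 33.40°
n_0 = (+0.1351, +0.9908)
n_1 = (-0.7863, +0.6178)
n_2 = (-0.9714, +0.2375)
n_3 = (-0.8793, -0.4764)
n_4 = (+0.8594, -0.5112)
n_5 = (+1.0000, +0.0089)
n_6 = (+0.8247, +0.5655)
  (0,1): δ = 120.39°  ·
  (0,2): δ = 95.97°  ·
  (0,3): δ = 53.79°  ·
  (0,4): δ = 67.02°  ·
  (0,5): δ = 98.28°  ·
  (0,6): δ = 132.20°  ·
  (1,2): δ = 155.58°  ·
  (1,3): δ = 113.40°  ·
  (1,4): δ = 7.41°  ✓
  (1,5): δ = 38.67°  ·
  (1,6): δ = 72.60°  ·
  (2,3): δ = 137.82°  ·
  (2,4): δ = 17.01°  ✓
  (2,5): δ = 14.25°  ✓
  (2,6): δ = 48.18°  ·
  (3,4): δ = 59.19°  ·
  (3,5): δ = 27.93°  ✓
  (3,6): δ = 5.99°  ✓
  (4,5): δ = 148.74°  ·
  (4,6): δ = 114.82°  ·
  (5,6): δ = 146.07°  ·
antipodal pairs: 5

count = 5; pairs: (1,4), (2,4), (2,5), (3,5), (3,6)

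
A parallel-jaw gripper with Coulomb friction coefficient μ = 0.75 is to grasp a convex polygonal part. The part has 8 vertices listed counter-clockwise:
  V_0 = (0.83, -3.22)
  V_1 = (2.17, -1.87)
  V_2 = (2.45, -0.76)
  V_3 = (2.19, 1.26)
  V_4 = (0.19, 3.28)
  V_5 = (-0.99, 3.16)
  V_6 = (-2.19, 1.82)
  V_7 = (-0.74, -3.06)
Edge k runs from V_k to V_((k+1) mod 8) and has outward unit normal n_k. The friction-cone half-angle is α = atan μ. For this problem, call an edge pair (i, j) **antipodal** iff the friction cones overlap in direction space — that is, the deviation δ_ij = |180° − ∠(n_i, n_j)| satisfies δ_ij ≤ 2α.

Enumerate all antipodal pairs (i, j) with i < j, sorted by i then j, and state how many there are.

α = atan 0.75 = 36.87°;  2α = 73.74°
n_0 = (+0.7097, -0.7045)
n_1 = (+0.9696, -0.2446)
n_2 = (+0.9918, +0.1277)
n_3 = (+0.7106, +0.7036)
n_4 = (-0.1012, +0.9949)
n_5 = (-0.7450, +0.6671)
n_6 = (-0.9586, -0.2848)
n_7 = (-0.1014, -0.9948)
  (0,1): δ = 149.37°  ·
  (0,2): δ = 127.88°  ·
  (0,3): δ = 90.50°  ·
  (0,4): δ = 39.41°  ✓
  (0,5): δ = 2.94°  ✓
  (0,6): δ = 61.34°  ✓
  (0,7): δ = 128.97°  ·
  (1,2): δ = 158.51°  ·
  (1,3): δ = 121.13°  ·
  (1,4): δ = 70.04°  ✓
  (1,5): δ = 27.69°  ✓
  (1,6): δ = 30.71°  ✓
  (1,7): δ = 98.34°  ·
  (2,3): δ = 142.62°  ·
  (2,4): δ = 91.53°  ·
  (2,5): δ = 49.18°  ✓
  (2,6): δ = 9.21°  ✓
  (2,7): δ = 76.85°  ·
  (3,4): δ = 128.91°  ·
  (3,5): δ = 86.56°  ·
  (3,6): δ = 28.17°  ✓
  (3,7): δ = 39.47°  ✓
  (4,5): δ = 137.65°  ·
  (4,6): δ = 79.26°  ·
  (4,7): δ = 11.63°  ✓
  (5,6): δ = 121.61°  ·
  (5,7): δ = 53.97°  ✓
  (6,7): δ = 112.37°  ·
antipodal pairs: 12

count = 12; pairs: (0,4), (0,5), (0,6), (1,4), (1,5), (1,6), (2,5), (2,6), (3,6), (3,7), (4,7), (5,7)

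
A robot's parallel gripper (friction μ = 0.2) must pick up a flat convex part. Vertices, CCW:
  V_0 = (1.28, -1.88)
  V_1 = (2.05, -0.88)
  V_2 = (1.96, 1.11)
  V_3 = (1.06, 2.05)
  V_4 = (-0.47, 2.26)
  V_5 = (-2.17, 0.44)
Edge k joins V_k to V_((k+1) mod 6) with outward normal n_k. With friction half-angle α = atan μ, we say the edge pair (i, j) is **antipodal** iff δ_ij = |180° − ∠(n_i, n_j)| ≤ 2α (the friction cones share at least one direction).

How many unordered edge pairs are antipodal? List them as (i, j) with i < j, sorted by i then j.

α = atan 0.2 = 11.31°;  2α = 22.62°
n_0 = (+0.7923, -0.6101)
n_1 = (+0.9990, +0.0452)
n_2 = (+0.7223, +0.6916)
n_3 = (+0.1360, +0.9907)
n_4 = (-0.7308, +0.6826)
n_5 = (-0.5580, -0.8298)
  (0,1): δ = 139.81°  ·
  (0,2): δ = 98.65°  ·
  (0,3): δ = 60.22°  ·
  (0,4): δ = 5.45°  ✓
  (0,5): δ = 93.68°  ·
  (1,2): δ = 138.83°  ·
  (1,3): δ = 100.40°  ·
  (1,4): δ = 45.64°  ·
  (1,5): δ = 53.49°  ·
  (2,3): δ = 141.57°  ·
  (2,4): δ = 86.80°  ·
  (2,5): δ = 12.33°  ✓
  (3,4): δ = 125.23°  ·
  (3,5): δ = 26.10°  ·
  (4,5): δ = 80.87°  ·
antipodal pairs: 2

count = 2; pairs: (0,4), (2,5)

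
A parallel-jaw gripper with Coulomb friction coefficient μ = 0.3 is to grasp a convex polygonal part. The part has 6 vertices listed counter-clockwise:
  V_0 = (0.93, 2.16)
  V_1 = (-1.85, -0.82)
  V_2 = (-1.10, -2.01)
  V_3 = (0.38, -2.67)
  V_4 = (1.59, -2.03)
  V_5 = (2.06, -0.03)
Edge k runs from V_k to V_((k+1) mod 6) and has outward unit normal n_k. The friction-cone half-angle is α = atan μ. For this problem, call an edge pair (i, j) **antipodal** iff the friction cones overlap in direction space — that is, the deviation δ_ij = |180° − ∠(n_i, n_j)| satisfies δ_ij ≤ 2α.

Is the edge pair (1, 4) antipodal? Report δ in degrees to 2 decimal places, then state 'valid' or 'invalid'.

δ = 45.45°, invalid

α = atan 0.3 = 16.70°;  2α = 33.40°
edge 1: e_1 = (+0.75, -1.19);  n_1 = (-0.8460, -0.5332)
edge 4: e_4 = (+0.47, +2.00);  n_4 = (+0.9735, -0.2288)
∠(n_1, n_4) = 134.55°
δ = |180° − 134.55°| = 45.45°
45.45° > 2α = 33.40°  →  invalid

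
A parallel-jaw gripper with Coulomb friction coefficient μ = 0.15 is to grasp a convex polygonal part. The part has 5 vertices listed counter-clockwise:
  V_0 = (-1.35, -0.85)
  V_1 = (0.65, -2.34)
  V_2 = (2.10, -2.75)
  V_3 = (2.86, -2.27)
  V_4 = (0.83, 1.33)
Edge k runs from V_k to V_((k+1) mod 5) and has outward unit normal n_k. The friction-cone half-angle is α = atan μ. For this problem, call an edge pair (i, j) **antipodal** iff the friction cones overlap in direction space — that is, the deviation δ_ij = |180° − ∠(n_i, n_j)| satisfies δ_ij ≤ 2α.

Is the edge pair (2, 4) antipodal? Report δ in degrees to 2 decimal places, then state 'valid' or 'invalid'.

δ = 12.72°, valid

α = atan 0.15 = 8.53°;  2α = 17.06°
edge 2: e_2 = (+0.76, +0.48);  n_2 = (+0.5340, -0.8455)
edge 4: e_4 = (-2.18, -2.18);  n_4 = (-0.7071, +0.7071)
∠(n_2, n_4) = 167.28°
δ = |180° − 167.28°| = 12.72°
12.72° ≤ 2α = 17.06°  →  valid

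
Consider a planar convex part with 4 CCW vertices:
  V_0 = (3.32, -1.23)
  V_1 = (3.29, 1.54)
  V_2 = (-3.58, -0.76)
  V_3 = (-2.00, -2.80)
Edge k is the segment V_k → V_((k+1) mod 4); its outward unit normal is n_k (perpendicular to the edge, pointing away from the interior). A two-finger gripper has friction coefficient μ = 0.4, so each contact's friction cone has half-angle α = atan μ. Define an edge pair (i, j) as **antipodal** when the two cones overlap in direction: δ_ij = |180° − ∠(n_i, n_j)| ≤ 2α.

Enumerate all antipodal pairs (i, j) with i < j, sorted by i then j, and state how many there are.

count = 2; pairs: (0,2), (1,3)

α = atan 0.4 = 21.80°;  2α = 43.60°
n_0 = (+0.9999, +0.0108)
n_1 = (-0.3175, +0.9483)
n_2 = (-0.7906, -0.6123)
n_3 = (+0.2830, -0.9591)
  (0,1): δ = 72.11°  ·
  (0,2): δ = 37.14°  ✓
  (0,3): δ = 105.82°  ·
  (1,2): δ = 70.75°  ·
  (1,3): δ = 2.07°  ✓
  (2,3): δ = 111.32°  ·
antipodal pairs: 2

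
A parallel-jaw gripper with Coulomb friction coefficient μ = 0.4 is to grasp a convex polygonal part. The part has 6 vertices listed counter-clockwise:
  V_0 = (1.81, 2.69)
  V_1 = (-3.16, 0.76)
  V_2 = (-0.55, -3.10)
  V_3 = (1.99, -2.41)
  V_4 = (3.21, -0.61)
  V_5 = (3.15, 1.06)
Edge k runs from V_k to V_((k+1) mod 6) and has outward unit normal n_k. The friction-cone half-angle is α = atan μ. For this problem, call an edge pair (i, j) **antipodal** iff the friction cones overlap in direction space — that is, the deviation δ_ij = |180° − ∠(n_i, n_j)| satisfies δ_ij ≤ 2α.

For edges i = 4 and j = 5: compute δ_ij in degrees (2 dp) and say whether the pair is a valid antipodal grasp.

δ = 142.63°, invalid

α = atan 0.4 = 21.80°;  2α = 43.60°
edge 4: e_4 = (-0.06, +1.67);  n_4 = (+0.9994, +0.0359)
edge 5: e_5 = (-1.34, +1.63);  n_5 = (+0.7725, +0.6350)
∠(n_4, n_5) = 37.37°
δ = |180° − 37.37°| = 142.63°
142.63° > 2α = 43.60°  →  invalid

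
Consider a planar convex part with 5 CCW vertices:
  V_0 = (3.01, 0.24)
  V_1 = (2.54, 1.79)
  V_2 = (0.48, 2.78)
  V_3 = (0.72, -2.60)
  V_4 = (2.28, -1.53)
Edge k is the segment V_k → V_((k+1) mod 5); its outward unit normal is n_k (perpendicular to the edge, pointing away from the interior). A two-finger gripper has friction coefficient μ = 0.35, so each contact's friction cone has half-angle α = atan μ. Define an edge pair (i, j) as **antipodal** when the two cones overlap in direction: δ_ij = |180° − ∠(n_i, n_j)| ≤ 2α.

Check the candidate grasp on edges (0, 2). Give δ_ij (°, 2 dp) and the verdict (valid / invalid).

α = atan 0.35 = 19.29°;  2α = 38.58°
edge 0: e_0 = (-0.47, +1.55);  n_0 = (+0.9570, +0.2902)
edge 2: e_2 = (+0.24, -5.38);  n_2 = (-0.9990, -0.0446)
∠(n_0, n_2) = 165.69°
δ = |180° − 165.69°| = 14.31°
14.31° ≤ 2α = 38.58°  →  valid

δ = 14.31°, valid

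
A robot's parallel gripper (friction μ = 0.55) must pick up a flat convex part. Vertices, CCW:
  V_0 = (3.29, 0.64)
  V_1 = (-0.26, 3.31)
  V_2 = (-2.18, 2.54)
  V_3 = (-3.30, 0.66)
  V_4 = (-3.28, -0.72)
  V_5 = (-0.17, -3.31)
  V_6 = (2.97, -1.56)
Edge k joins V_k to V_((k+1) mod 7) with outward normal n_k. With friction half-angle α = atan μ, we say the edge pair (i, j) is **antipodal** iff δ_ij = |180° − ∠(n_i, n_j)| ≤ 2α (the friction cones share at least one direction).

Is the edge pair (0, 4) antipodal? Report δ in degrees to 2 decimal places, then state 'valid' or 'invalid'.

δ = 2.84°, valid

α = atan 0.55 = 28.81°;  2α = 57.62°
edge 0: e_0 = (-3.55, +2.67);  n_0 = (+0.6011, +0.7992)
edge 4: e_4 = (+3.11, -2.59);  n_4 = (-0.6399, -0.7684)
∠(n_0, n_4) = 177.16°
δ = |180° − 177.16°| = 2.84°
2.84° ≤ 2α = 57.62°  →  valid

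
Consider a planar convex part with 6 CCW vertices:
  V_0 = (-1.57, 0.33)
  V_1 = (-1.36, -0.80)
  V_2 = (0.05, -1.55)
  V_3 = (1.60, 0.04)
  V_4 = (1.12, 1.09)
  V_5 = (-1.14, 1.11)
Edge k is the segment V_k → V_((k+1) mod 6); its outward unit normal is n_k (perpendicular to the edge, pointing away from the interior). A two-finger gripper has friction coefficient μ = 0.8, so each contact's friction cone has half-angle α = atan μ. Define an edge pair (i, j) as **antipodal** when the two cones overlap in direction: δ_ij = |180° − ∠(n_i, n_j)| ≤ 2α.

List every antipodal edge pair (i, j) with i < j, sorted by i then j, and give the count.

α = atan 0.8 = 38.66°;  2α = 77.32°
n_0 = (-0.9832, -0.1827)
n_1 = (-0.4696, -0.8829)
n_2 = (+0.7161, -0.6980)
n_3 = (+0.9095, +0.4158)
n_4 = (+0.0088, +1.0000)
n_5 = (-0.8757, +0.4828)
  (0,1): δ = 128.54°  ·
  (0,2): δ = 54.80°  ✓
  (0,3): δ = 14.04°  ✓
  (0,4): δ = 78.97°  ·
  (0,5): δ = 140.61°  ·
  (1,2): δ = 106.26°  ·
  (1,3): δ = 37.42°  ✓
  (1,4): δ = 27.50°  ✓
  (1,5): δ = 89.14°  ·
  (2,3): δ = 111.16°  ·
  (2,4): δ = 46.24°  ✓
  (2,5): δ = 15.40°  ✓
  (3,4): δ = 115.07°  ·
  (3,5): δ = 53.43°  ✓
  (4,5): δ = 118.36°  ·
antipodal pairs: 7

count = 7; pairs: (0,2), (0,3), (1,3), (1,4), (2,4), (2,5), (3,5)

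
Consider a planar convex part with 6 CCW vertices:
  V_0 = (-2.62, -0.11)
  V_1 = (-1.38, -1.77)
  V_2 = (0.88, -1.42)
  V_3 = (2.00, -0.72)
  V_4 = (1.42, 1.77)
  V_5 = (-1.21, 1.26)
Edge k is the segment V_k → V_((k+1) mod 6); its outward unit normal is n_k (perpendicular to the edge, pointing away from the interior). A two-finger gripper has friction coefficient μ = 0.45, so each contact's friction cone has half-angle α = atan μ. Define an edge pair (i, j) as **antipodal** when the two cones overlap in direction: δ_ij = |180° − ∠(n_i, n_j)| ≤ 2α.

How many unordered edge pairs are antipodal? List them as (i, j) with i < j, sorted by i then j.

α = atan 0.45 = 24.23°;  2α = 48.46°
n_0 = (-0.8012, -0.5985)
n_1 = (+0.1530, -0.9882)
n_2 = (+0.5300, -0.8480)
n_3 = (+0.9739, +0.2269)
n_4 = (-0.1904, +0.9817)
n_5 = (-0.6969, +0.7172)
  (0,1): δ = 117.96°  ·
  (0,2): δ = 94.75°  ·
  (0,3): δ = 23.65°  ✓
  (0,4): δ = 64.22°  ·
  (0,5): δ = 97.42°  ·
  (1,2): δ = 156.80°  ·
  (1,3): δ = 85.69°  ·
  (1,4): δ = 2.17°  ✓
  (1,5): δ = 35.37°  ✓
  (2,3): δ = 108.89°  ·
  (2,4): δ = 21.03°  ✓
  (2,5): δ = 12.17°  ✓
  (3,4): δ = 92.14°  ·
  (3,5): δ = 58.94°  ·
  (4,5): δ = 146.80°  ·
antipodal pairs: 5

count = 5; pairs: (0,3), (1,4), (1,5), (2,4), (2,5)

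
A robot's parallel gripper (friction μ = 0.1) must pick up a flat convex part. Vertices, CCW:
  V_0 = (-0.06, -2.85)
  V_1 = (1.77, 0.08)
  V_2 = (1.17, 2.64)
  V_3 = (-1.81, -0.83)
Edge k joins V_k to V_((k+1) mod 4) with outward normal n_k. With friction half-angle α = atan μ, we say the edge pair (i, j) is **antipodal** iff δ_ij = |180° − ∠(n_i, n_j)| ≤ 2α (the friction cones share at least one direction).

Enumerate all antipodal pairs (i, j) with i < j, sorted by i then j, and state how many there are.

α = atan 0.1 = 5.71°;  2α = 11.42°
n_0 = (+0.8482, -0.5297)
n_1 = (+0.9736, +0.2282)
n_2 = (-0.7586, +0.6515)
n_3 = (-0.7558, -0.6548)
  (0,1): δ = 134.82°  ·
  (0,2): δ = 8.67°  ✓
  (0,3): δ = 72.89°  ·
  (1,2): δ = 53.85°  ·
  (1,3): δ = 27.71°  ·
  (2,3): δ = 98.44°  ·
antipodal pairs: 1

count = 1; pairs: (0,2)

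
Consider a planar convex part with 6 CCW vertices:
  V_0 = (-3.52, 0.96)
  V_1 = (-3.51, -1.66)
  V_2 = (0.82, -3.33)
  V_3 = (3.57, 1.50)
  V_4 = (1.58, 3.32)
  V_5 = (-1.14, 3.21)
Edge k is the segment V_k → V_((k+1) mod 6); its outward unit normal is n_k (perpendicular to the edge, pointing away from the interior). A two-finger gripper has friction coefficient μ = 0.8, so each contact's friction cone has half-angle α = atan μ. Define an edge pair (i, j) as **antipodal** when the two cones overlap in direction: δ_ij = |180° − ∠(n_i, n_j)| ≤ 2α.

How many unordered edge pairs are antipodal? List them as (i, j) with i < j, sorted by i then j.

count = 7; pairs: (0,2), (0,3), (1,3), (1,4), (1,5), (2,4), (2,5)

α = atan 0.8 = 38.66°;  2α = 77.32°
n_0 = (-1.0000, -0.0038)
n_1 = (-0.3598, -0.9330)
n_2 = (+0.8690, -0.4948)
n_3 = (+0.6749, +0.7379)
n_4 = (-0.0404, +0.9992)
n_5 = (-0.6870, +0.7267)
  (0,1): δ = 111.31°  ·
  (0,2): δ = 29.87°  ✓
  (0,3): δ = 47.34°  ✓
  (0,4): δ = 92.10°  ·
  (0,5): δ = 133.17°  ·
  (1,2): δ = 98.56°  ·
  (1,3): δ = 21.35°  ✓
  (1,4): δ = 23.41°  ✓
  (1,5): δ = 64.48°  ✓
  (2,3): δ = 102.79°  ·
  (2,4): δ = 58.03°  ✓
  (2,5): δ = 16.95°  ✓
  (3,4): δ = 135.24°  ·
  (3,5): δ = 94.16°  ·
  (4,5): δ = 138.92°  ·
antipodal pairs: 7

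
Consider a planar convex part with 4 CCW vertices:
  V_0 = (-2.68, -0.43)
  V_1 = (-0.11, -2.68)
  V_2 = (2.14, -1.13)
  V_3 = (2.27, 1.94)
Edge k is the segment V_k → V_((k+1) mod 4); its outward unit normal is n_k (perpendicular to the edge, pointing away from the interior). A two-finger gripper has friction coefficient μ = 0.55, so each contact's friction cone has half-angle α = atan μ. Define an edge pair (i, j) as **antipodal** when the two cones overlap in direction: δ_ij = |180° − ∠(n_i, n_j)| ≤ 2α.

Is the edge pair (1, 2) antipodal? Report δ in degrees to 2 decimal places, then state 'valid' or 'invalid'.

α = atan 0.55 = 28.81°;  2α = 57.62°
edge 1: e_1 = (+2.25, +1.55);  n_1 = (+0.5673, -0.8235)
edge 2: e_2 = (+0.13, +3.07);  n_2 = (+0.9991, -0.0423)
∠(n_1, n_2) = 53.01°
δ = |180° − 53.01°| = 126.99°
126.99° > 2α = 57.62°  →  invalid

δ = 126.99°, invalid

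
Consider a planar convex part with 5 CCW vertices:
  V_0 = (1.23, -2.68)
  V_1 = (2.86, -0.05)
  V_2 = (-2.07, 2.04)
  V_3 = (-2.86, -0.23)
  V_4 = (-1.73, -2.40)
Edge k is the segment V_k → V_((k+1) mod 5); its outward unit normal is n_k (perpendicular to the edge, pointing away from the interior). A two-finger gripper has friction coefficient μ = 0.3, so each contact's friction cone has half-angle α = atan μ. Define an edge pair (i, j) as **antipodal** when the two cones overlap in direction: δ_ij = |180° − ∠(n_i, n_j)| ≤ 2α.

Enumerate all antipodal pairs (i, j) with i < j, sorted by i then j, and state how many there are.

α = atan 0.3 = 16.70°;  2α = 33.40°
n_0 = (+0.8500, -0.5268)
n_1 = (+0.3903, +0.9207)
n_2 = (-0.9444, +0.3287)
n_3 = (-0.8869, -0.4619)
n_4 = (-0.0942, -0.9956)
  (0,1): δ = 81.18°  ·
  (0,2): δ = 12.60°  ✓
  (0,3): δ = 59.30°  ·
  (0,4): δ = 116.39°  ·
  (1,2): δ = 86.22°  ·
  (1,3): δ = 39.52°  ·
  (1,4): δ = 17.57°  ✓
  (2,3): δ = 133.30°  ·
  (2,4): δ = 76.21°  ·
  (3,4): δ = 122.91°  ·
antipodal pairs: 2

count = 2; pairs: (0,2), (1,4)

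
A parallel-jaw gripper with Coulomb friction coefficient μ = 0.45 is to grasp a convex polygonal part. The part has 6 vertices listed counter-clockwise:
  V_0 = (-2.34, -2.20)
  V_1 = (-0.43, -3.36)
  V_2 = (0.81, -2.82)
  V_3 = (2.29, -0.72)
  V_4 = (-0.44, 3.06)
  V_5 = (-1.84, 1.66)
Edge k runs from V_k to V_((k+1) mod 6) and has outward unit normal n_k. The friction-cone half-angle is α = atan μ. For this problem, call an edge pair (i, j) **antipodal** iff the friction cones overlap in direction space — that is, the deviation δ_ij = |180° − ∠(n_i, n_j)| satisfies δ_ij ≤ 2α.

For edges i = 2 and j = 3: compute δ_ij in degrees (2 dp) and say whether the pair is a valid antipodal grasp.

α = atan 0.45 = 24.23°;  2α = 48.46°
edge 2: e_2 = (+1.48, +2.10);  n_2 = (+0.8174, -0.5761)
edge 3: e_3 = (-2.73, +3.78);  n_3 = (+0.8107, +0.5855)
∠(n_2, n_3) = 71.01°
δ = |180° − 71.01°| = 108.99°
108.99° > 2α = 48.46°  →  invalid

δ = 108.99°, invalid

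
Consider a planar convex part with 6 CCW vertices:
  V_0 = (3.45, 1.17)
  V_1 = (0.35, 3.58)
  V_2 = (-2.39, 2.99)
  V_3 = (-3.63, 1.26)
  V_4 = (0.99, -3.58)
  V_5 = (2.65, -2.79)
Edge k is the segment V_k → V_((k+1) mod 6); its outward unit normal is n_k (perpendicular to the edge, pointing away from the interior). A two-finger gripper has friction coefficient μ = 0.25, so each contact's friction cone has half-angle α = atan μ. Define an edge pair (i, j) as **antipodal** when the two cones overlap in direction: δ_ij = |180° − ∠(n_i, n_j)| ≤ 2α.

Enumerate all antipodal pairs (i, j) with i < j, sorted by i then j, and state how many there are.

count = 3; pairs: (0,3), (1,4), (2,5)

α = atan 0.25 = 14.04°;  2α = 28.07°
n_0 = (+0.6138, +0.7895)
n_1 = (-0.2105, +0.9776)
n_2 = (-0.8128, +0.5826)
n_3 = (-0.7234, -0.6905)
n_4 = (+0.4297, -0.9030)
n_5 = (+0.9802, -0.1980)
  (0,1): δ = 129.99°  ·
  (0,2): δ = 87.77°  ·
  (0,3): δ = 8.47°  ✓
  (0,4): δ = 63.31°  ·
  (0,5): δ = 116.44°  ·
  (1,2): δ = 137.78°  ·
  (1,3): δ = 58.48°  ·
  (1,4): δ = 13.30°  ✓
  (1,5): δ = 66.43°  ·
  (2,3): δ = 100.70°  ·
  (2,4): δ = 28.92°  ·
  (2,5): δ = 24.21°  ✓
  (3,4): δ = 108.22°  ·
  (3,5): δ = 55.09°  ·
  (4,5): δ = 126.87°  ·
antipodal pairs: 3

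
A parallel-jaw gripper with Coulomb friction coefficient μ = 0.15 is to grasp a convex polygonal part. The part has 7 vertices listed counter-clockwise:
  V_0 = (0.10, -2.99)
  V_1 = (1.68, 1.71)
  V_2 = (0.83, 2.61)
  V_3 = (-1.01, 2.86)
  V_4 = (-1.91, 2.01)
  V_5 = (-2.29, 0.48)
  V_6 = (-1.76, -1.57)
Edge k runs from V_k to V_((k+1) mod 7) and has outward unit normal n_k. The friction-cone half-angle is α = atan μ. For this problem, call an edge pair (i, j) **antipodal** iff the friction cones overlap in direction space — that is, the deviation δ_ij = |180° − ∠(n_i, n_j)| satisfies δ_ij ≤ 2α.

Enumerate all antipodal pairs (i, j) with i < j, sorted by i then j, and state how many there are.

count = 2; pairs: (0,4), (1,6)

α = atan 0.15 = 8.53°;  2α = 17.06°
n_0 = (+0.9479, -0.3186)
n_1 = (+0.7270, +0.6866)
n_2 = (+0.1346, +0.9909)
n_3 = (-0.6866, +0.7270)
n_4 = (-0.9705, +0.2410)
n_5 = (-0.9682, -0.2503)
n_6 = (-0.6068, -0.7948)
  (0,1): δ = 118.06°  ·
  (0,2): δ = 79.16°  ·
  (0,3): δ = 28.06°  ·
  (0,4): δ = 4.63°  ✓
  (0,5): δ = 33.08°  ·
  (0,6): δ = 71.22°  ·
  (1,2): δ = 141.10°  ·
  (1,3): δ = 90.00°  ·
  (1,4): δ = 57.31°  ·
  (1,5): δ = 28.87°  ·
  (1,6): δ = 9.28°  ✓
  (2,3): δ = 128.90°  ·
  (2,4): δ = 96.21°  ·
  (2,5): δ = 67.77°  ·
  (2,6): δ = 29.62°  ·
  (3,4): δ = 147.31°  ·
  (3,5): δ = 118.87°  ·
  (3,6): δ = 80.72°  ·
  (4,5): δ = 151.56°  ·
  (4,6): δ = 113.41°  ·
  (5,6): δ = 141.86°  ·
antipodal pairs: 2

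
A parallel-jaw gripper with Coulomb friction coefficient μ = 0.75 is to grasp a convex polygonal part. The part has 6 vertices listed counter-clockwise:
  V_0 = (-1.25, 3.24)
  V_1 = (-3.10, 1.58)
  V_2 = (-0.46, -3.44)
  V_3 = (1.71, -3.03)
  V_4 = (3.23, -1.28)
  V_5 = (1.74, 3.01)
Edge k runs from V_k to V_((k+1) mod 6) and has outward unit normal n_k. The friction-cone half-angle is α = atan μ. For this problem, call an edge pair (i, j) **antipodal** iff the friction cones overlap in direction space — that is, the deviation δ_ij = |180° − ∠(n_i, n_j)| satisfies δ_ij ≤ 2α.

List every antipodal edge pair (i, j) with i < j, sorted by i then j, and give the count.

α = atan 0.75 = 36.87°;  2α = 73.74°
n_0 = (-0.6679, +0.7443)
n_1 = (-0.8851, -0.4655)
n_2 = (+0.1857, -0.9826)
n_3 = (+0.7550, -0.6558)
n_4 = (+0.9446, +0.3281)
n_5 = (+0.0767, +0.9971)
  (0,1): δ = 104.16°  ·
  (0,2): δ = 31.20°  ✓
  (0,3): δ = 7.12°  ✓
  (0,4): δ = 67.25°  ✓
  (0,5): δ = 133.70°  ·
  (1,2): δ = 107.04°  ·
  (1,3): δ = 68.72°  ✓
  (1,4): δ = 8.59°  ✓
  (1,5): δ = 57.86°  ✓
  (2,3): δ = 141.68°  ·
  (2,4): δ = 81.55°  ·
  (2,5): δ = 15.10°  ✓
  (3,4): δ = 119.87°  ·
  (3,5): δ = 53.42°  ✓
  (4,5): δ = 113.55°  ·
antipodal pairs: 8

count = 8; pairs: (0,2), (0,3), (0,4), (1,3), (1,4), (1,5), (2,5), (3,5)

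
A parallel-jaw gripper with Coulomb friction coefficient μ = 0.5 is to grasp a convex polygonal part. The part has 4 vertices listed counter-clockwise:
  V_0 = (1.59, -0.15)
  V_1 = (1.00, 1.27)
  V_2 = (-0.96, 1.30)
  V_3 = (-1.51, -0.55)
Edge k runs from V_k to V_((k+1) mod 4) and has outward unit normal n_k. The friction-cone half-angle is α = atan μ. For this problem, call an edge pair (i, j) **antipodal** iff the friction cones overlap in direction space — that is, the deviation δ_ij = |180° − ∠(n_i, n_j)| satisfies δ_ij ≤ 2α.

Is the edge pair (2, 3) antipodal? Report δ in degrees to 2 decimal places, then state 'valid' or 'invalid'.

α = atan 0.5 = 26.57°;  2α = 53.13°
edge 2: e_2 = (-0.55, -1.85);  n_2 = (-0.9585, +0.2850)
edge 3: e_3 = (+3.10, +0.40);  n_3 = (+0.1280, -0.9918)
∠(n_2, n_3) = 113.91°
δ = |180° − 113.91°| = 66.09°
66.09° > 2α = 53.13°  →  invalid

δ = 66.09°, invalid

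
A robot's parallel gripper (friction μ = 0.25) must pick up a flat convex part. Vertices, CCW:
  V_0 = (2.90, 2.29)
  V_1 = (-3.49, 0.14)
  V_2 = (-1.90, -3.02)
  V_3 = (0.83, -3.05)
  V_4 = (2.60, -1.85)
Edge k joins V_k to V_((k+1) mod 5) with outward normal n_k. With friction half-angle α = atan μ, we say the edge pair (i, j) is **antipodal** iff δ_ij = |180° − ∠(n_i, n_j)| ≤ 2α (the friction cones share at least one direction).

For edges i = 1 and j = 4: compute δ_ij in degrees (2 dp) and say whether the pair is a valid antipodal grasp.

α = atan 0.25 = 14.04°;  2α = 28.07°
edge 1: e_1 = (+1.59, -3.16);  n_1 = (-0.8933, -0.4495)
edge 4: e_4 = (+0.30, +4.14);  n_4 = (+0.9974, -0.0723)
∠(n_1, n_4) = 149.15°
δ = |180° − 149.15°| = 30.85°
30.85° > 2α = 28.07°  →  invalid

δ = 30.85°, invalid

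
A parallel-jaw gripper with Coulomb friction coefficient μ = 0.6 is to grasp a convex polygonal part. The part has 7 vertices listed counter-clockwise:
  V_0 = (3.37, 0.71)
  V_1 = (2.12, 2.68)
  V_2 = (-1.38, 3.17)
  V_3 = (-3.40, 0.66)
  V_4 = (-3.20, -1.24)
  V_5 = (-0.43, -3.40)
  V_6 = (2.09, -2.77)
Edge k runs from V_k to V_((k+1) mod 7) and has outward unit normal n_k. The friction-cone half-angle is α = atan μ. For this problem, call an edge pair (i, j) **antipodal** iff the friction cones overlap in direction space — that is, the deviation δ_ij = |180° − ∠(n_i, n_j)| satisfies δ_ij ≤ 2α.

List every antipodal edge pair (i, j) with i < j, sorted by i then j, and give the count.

α = atan 0.6 = 30.96°;  2α = 61.93°
n_0 = (+0.8444, +0.5358)
n_1 = (+0.1386, +0.9903)
n_2 = (-0.7790, +0.6270)
n_3 = (-0.9945, -0.1047)
n_4 = (-0.6149, -0.7886)
n_5 = (+0.2425, -0.9701)
n_6 = (+0.9385, -0.3452)
  (0,1): δ = 130.37°  ·
  (0,2): δ = 71.22°  ·
  (0,3): δ = 26.39°  ✓
  (0,4): δ = 19.66°  ✓
  (0,5): δ = 71.64°  ·
  (0,6): δ = 127.41°  ·
  (1,2): δ = 120.86°  ·
  (1,3): δ = 76.02°  ·
  (1,4): δ = 29.98°  ✓
  (1,5): δ = 22.01°  ✓
  (1,6): δ = 77.78°  ·
  (2,3): δ = 135.16°  ·
  (2,4): δ = 89.12°  ·
  (2,5): δ = 37.14°  ✓
  (2,6): δ = 18.63°  ✓
  (3,4): δ = 133.96°  ·
  (3,5): δ = 81.97°  ·
  (3,6): δ = 26.20°  ✓
  (4,5): δ = 128.02°  ·
  (4,6): δ = 72.25°  ·
  (5,6): δ = 124.23°  ·
antipodal pairs: 7

count = 7; pairs: (0,3), (0,4), (1,4), (1,5), (2,5), (2,6), (3,6)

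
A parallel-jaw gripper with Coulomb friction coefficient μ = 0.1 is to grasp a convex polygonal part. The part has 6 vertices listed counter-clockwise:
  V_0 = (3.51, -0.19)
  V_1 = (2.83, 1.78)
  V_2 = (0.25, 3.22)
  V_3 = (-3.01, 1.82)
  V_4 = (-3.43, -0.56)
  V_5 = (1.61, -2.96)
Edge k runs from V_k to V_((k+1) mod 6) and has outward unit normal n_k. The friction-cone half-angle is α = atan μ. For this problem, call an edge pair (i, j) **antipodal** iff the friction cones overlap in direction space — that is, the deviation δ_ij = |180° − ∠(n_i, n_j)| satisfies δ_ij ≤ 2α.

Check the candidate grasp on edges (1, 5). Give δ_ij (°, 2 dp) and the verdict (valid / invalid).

α = atan 0.1 = 5.71°;  2α = 11.42°
edge 1: e_1 = (-2.58, +1.44);  n_1 = (+0.4874, +0.8732)
edge 5: e_5 = (+1.90, +2.77);  n_5 = (+0.8246, -0.5656)
∠(n_1, n_5) = 95.28°
δ = |180° − 95.28°| = 84.72°
84.72° > 2α = 11.42°  →  invalid

δ = 84.72°, invalid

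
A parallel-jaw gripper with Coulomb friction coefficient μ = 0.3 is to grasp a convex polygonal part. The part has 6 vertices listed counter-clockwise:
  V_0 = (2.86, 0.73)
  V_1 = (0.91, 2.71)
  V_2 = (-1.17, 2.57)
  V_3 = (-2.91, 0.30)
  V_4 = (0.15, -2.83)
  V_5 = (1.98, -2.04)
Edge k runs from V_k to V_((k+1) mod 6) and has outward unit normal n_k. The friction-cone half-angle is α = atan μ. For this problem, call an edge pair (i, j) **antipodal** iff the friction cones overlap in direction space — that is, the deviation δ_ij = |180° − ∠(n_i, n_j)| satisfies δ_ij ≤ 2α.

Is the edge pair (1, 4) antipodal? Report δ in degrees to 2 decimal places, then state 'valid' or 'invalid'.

δ = 19.50°, valid

α = atan 0.3 = 16.70°;  2α = 33.40°
edge 1: e_1 = (-2.08, -0.14);  n_1 = (-0.0672, +0.9977)
edge 4: e_4 = (+1.83, +0.79);  n_4 = (+0.3963, -0.9181)
∠(n_1, n_4) = 160.50°
δ = |180° − 160.50°| = 19.50°
19.50° ≤ 2α = 33.40°  →  valid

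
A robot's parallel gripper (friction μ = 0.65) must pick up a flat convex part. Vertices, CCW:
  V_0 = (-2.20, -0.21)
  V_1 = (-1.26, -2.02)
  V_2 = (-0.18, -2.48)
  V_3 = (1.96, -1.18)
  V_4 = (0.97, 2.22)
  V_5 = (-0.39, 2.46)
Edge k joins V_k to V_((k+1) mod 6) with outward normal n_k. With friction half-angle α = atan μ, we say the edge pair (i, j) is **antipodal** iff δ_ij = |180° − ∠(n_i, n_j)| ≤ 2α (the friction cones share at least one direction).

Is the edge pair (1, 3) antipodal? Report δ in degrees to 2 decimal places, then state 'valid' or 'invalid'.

δ = 50.70°, valid

α = atan 0.65 = 33.02°;  2α = 66.05°
edge 1: e_1 = (+1.08, -0.46);  n_1 = (-0.3919, -0.9200)
edge 3: e_3 = (-0.99, +3.40);  n_3 = (+0.9601, +0.2796)
∠(n_1, n_3) = 129.30°
δ = |180° − 129.30°| = 50.70°
50.70° ≤ 2α = 66.05°  →  valid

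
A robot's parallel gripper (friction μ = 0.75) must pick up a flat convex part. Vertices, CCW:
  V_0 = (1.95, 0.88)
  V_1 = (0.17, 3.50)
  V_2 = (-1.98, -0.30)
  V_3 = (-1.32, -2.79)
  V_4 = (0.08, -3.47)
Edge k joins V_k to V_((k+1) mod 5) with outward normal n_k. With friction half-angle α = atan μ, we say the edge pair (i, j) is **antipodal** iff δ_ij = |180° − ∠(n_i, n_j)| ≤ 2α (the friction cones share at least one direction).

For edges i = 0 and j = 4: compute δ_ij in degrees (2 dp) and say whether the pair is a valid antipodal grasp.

δ = 122.55°, invalid

α = atan 0.75 = 36.87°;  2α = 73.74°
edge 0: e_0 = (-1.78, +2.62);  n_0 = (+0.8272, +0.5620)
edge 4: e_4 = (+1.87, +4.35);  n_4 = (+0.9187, -0.3949)
∠(n_0, n_4) = 57.45°
δ = |180° − 57.45°| = 122.55°
122.55° > 2α = 73.74°  →  invalid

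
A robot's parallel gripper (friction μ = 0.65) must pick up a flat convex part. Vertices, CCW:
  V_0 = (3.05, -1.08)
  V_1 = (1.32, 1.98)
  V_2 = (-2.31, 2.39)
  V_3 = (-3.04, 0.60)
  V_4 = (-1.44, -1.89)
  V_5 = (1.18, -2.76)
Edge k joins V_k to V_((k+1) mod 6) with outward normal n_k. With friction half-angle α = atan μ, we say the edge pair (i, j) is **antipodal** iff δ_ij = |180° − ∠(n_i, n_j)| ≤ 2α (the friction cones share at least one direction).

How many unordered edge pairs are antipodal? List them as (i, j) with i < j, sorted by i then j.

α = atan 0.65 = 33.02°;  2α = 66.05°
n_0 = (+0.8705, +0.4922)
n_1 = (+0.1122, +0.9937)
n_2 = (-0.9260, +0.3776)
n_3 = (-0.8413, -0.5406)
n_4 = (-0.3151, -0.9490)
n_5 = (+0.6683, -0.7439)
  (0,1): δ = 125.93°  ·
  (0,2): δ = 51.67°  ✓
  (0,3): δ = 3.24°  ✓
  (0,4): δ = 42.15°  ✓
  (0,5): δ = 102.45°  ·
  (1,2): δ = 105.74°  ·
  (1,3): δ = 50.83°  ✓
  (1,4): δ = 11.93°  ✓
  (1,5): δ = 48.38°  ✓
  (2,3): δ = 125.09°  ·
  (2,4): δ = 86.18°  ·
  (2,5): δ = 25.88°  ✓
  (3,4): δ = 141.09°  ·
  (3,5): δ = 80.79°  ·
  (4,5): δ = 119.69°  ·
antipodal pairs: 7

count = 7; pairs: (0,2), (0,3), (0,4), (1,3), (1,4), (1,5), (2,5)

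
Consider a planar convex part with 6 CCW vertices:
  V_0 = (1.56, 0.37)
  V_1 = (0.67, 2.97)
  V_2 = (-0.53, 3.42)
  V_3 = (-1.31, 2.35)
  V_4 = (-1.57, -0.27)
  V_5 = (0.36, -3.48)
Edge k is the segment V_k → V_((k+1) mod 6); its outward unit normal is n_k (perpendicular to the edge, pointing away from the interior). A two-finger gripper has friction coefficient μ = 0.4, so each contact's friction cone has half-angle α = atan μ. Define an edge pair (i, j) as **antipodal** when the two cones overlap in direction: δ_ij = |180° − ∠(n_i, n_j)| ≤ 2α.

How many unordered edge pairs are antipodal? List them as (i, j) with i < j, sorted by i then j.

α = atan 0.4 = 21.80°;  2α = 43.60°
n_0 = (+0.9461, +0.3239)
n_1 = (+0.3511, +0.9363)
n_2 = (-0.8081, +0.5891)
n_3 = (-0.9951, +0.0988)
n_4 = (-0.8570, -0.5153)
n_5 = (+0.9547, -0.2976)
  (0,1): δ = 129.45°  ·
  (0,2): δ = 54.99°  ·
  (0,3): δ = 24.56°  ✓
  (0,4): δ = 12.12°  ✓
  (0,5): δ = 143.79°  ·
  (1,2): δ = 105.53°  ·
  (1,3): δ = 75.11°  ·
  (1,4): δ = 38.43°  ✓
  (1,5): δ = 93.24°  ·
  (2,3): δ = 149.58°  ·
  (2,4): δ = 112.89°  ·
  (2,5): δ = 18.78°  ✓
  (3,4): δ = 143.32°  ·
  (3,5): δ = 11.64°  ✓
  (4,5): δ = 48.33°  ·
antipodal pairs: 5

count = 5; pairs: (0,3), (0,4), (1,4), (2,5), (3,5)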